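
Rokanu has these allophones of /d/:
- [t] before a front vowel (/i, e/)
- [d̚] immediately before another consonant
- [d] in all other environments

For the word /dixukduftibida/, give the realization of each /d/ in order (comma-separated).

Occurrence 1 (position 1): before a front vowel (/i, e/) → [t].
Occurrence 2 (position 6): no conditioning environment matches → elsewhere allophone [d].
Occurrence 3 (position 13): no conditioning environment matches → elsewhere allophone [d].

[t], [d], [d]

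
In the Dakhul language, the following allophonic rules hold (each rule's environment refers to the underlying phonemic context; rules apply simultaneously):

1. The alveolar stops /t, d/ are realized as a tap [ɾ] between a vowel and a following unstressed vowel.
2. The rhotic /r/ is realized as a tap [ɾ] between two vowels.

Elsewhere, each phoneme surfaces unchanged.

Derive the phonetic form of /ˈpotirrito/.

/p/ (word-initial): no rule targets it → [p].
/o/ stays [o].
Rule 1 applies to /t/ (between /o/ and /i/: between a vowel and a following unstressed vowel) → [ɾ].
/i/ stays [i].
/r/ (between /i/ and /r/) is in the target of rule 2 but the environment (between two vowels) is not met → [r].
/r/ (between /r/ and /i/) fails the environment for rule 2, so it stays [r].
/i/ stays [i].
/t/ (between /i/ and /o/): between a vowel and a following unstressed vowel, so rule 1 applies → [ɾ].
/o/ (word-final): no rule targets it → [o].

[ˈpoɾirriɾo]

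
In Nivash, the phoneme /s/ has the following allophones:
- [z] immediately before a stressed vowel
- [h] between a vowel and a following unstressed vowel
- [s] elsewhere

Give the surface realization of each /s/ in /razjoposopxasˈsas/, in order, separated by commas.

Occurrence 1 (position 8): between a vowel and a following unstressed vowel → [h].
Occurrence 2 (position 13): no conditioning environment matches → elsewhere allophone [s].
Occurrence 3 (position 14): immediately before a stressed vowel → [z].
Occurrence 4 (position 16): no conditioning environment matches → elsewhere allophone [s].

[h], [s], [z], [s]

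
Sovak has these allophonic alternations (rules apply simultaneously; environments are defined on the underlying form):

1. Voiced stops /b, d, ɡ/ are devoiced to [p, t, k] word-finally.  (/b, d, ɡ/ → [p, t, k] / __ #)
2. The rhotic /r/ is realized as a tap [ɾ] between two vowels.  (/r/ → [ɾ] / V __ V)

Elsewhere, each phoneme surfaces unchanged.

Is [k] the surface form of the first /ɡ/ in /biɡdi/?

No

/ɡ/ (between /i/ and /d/) fails the environment for rule 1, so it stays [ɡ].
The actual realization is [ɡ], not [k].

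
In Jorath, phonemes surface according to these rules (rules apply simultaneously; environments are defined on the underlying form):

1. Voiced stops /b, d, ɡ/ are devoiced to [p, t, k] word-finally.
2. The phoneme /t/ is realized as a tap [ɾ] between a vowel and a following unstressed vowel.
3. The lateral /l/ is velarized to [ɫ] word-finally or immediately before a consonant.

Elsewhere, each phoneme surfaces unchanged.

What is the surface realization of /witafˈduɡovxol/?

/t/ (between /i/ and /a/): between a vowel and a following unstressed vowel, so rule 2 applies → [ɾ].
/d/ (between /f/ and /u/) is in the target of rule 1 but the environment (word-finally) is not met → [d].
/ɡ/ — between /u/ and /o/; rule 1 does not apply here → [ɡ].
/l/ meets the environment for rule 3 (word-finally or immediately before a consonant) → [ɫ].

[wiɾafˈduɡovxoɫ]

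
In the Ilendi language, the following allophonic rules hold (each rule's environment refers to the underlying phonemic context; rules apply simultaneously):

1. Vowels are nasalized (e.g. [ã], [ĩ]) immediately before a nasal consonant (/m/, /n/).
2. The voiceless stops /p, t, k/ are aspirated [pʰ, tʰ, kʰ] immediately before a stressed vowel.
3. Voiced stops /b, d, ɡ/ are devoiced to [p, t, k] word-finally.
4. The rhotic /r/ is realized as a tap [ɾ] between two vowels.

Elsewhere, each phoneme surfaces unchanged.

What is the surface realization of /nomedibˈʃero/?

/n/ stays [n].
Rule 1 applies to /o/ (between /n/ and /m/: before a nasal consonant) → [õ].
/m/ (between /o/ and /e/) is unaffected → [m].
/e/ (between /m/ and /d/) fails the environment for rule 1, so it stays [e].
/d/ (between /e/ and /i/) fails the environment for rule 3, so it stays [d].
/i/ — between /d/ and /b/; rule 1 does not apply here → [i].
/b/ (between /i/ and /ʃ/): rule 3 targets it, but not word-finally → unchanged [b].
/ʃ/ — not in any rule's target class → [ʃ].
/e/ (between /ʃ/ and /r/) fails the environment for rule 1, so it stays [e].
/r/ (between /e/ and /o/) occurs between two vowels → [ɾ] by rule 4.
/o/ — word-final; rule 1 does not apply here → [o].

[nõmedibˈʃeɾo]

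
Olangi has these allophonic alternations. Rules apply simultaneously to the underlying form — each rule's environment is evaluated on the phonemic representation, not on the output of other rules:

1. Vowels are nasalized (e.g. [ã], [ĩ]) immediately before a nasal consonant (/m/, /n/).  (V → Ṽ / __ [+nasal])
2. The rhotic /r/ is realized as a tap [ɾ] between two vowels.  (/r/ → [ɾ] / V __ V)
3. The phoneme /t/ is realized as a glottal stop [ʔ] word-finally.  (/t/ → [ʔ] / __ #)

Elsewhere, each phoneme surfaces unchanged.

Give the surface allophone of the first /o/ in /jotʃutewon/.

[o]

/o/ (between /j/ and /t/) fails the environment for rule 1, so it stays [o].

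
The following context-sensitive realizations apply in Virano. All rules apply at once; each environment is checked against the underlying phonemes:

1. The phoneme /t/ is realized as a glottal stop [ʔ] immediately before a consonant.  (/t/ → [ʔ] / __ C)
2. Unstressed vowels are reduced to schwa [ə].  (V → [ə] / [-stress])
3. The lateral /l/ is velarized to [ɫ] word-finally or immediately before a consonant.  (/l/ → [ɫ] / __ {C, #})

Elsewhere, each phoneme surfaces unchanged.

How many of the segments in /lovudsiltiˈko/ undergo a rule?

Segments that undergo a rule: /o/ → [ə] (rule 2); /u/ → [ə] (rule 2); /i/ → [ə] (rule 2); /l/ → [ɫ] (rule 3); /i/ → [ə] (rule 2).
All other segments surface unchanged.

5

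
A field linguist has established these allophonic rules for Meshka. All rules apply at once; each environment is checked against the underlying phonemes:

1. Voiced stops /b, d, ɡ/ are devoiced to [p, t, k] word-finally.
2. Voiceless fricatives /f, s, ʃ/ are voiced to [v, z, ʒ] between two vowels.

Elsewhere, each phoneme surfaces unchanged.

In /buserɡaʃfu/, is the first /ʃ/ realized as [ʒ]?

/ʃ/ (between /a/ and /f/) fails the environment for rule 2, so it stays [ʃ].
The actual realization is [ʃ], not [ʒ].

No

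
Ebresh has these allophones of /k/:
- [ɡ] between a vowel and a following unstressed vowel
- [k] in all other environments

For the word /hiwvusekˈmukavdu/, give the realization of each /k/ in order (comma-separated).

[k], [ɡ]

Occurrence 1 (position 8): no conditioning environment matches → elsewhere allophone [k].
Occurrence 2 (position 11): between a vowel and a following unstressed vowel → [ɡ].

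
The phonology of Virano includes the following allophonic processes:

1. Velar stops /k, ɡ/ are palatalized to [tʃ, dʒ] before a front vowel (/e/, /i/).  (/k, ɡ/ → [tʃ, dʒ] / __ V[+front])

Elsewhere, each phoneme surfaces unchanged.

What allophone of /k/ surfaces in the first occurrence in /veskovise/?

/k/ (between /s/ and /o/) fails the environment for rule 1, so it stays [k].

[k]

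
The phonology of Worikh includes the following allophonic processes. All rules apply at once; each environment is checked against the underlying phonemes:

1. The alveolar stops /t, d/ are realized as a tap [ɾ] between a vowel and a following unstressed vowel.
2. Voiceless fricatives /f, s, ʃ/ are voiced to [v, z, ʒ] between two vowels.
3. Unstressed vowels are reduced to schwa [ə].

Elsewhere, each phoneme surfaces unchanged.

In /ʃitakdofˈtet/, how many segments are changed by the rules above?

4

Segments that undergo a rule: /i/ → [ə] (rule 3); /t/ → [ɾ] (rule 1); /a/ → [ə] (rule 3); /o/ → [ə] (rule 3).
All other segments surface unchanged.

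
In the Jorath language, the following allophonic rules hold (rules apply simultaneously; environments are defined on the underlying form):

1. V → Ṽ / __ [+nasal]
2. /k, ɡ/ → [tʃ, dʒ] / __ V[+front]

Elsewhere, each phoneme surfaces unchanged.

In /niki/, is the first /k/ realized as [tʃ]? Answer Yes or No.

/k/ (between /i/ and /i/) occurs before a front vowel → [tʃ] by rule 2.
The actual realization is [tʃ], which matches [tʃ].

Yes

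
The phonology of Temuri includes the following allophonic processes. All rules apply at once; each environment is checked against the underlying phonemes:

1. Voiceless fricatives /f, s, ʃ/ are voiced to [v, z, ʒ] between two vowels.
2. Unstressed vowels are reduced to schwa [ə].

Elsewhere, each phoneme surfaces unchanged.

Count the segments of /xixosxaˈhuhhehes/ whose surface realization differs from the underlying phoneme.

Segments that undergo a rule: /i/ → [ə] (rule 2); /o/ → [ə] (rule 2); /a/ → [ə] (rule 2); /e/ → [ə] (rule 2); /e/ → [ə] (rule 2).
All other segments surface unchanged.

5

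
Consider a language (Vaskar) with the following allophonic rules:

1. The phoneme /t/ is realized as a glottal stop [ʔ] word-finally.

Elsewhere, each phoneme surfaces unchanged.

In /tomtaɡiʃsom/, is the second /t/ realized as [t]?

/t/ (between /m/ and /a/): rule 1 targets it, but not word-finally → unchanged [t].
The actual realization is [t], which matches [t].

Yes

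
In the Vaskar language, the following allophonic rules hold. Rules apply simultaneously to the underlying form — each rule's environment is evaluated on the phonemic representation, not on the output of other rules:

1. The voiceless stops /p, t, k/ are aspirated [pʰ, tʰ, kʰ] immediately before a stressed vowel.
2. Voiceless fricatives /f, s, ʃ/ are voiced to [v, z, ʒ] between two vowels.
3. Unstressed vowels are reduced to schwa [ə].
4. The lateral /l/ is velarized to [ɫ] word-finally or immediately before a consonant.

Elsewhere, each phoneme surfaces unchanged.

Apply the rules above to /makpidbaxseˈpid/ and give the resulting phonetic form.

/m/ (word-initial): no rule targets it → [m].
/a/ meets the environment for rule 3 (in an unstressed syllable) → [ə].
/k/ (between /a/ and /p/): rule 1 targets it, but not immediately before a stressed vowel → unchanged [k].
/p/ — between /k/ and /i/; rule 1 does not apply here → [p].
/i/ (between /p/ and /d/) occurs in an unstressed syllable → [ə] by rule 3.
/d/ (between /i/ and /b/) is unaffected → [d].
/b/ (between /d/ and /a/) is unaffected → [b].
Rule 3 applies to /a/ (between /b/ and /x/: in an unstressed syllable) → [ə].
/x/ stays [x].
/s/ (between /x/ and /e/): rule 2 targets it, but not between two vowels → unchanged [s].
/e/ — between /s/ and /p/, in an unstressed syllable — surfaces as [ə] (rule 3).
/p/ — between /e/ and /i/, immediately before a stressed vowel — surfaces as [pʰ] (rule 1).
/i/ (between /p/ and /d/): rule 3 targets it, but not in an unstressed syllable → unchanged [i].
/d/ stays [d].

[məkpədbəxsəˈpʰid]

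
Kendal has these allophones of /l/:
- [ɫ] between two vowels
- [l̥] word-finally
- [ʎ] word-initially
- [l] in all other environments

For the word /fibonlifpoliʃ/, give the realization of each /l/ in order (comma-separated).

Occurrence 1 (position 6): no conditioning environment matches → elsewhere allophone [l].
Occurrence 2 (position 11): between two vowels → [ɫ].

[l], [ɫ]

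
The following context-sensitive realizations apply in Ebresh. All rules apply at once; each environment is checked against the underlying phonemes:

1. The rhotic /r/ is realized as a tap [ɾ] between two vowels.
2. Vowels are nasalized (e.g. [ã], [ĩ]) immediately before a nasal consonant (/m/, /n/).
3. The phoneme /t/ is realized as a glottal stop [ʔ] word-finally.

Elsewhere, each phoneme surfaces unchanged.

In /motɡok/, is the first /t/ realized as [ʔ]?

/t/ — between /o/ and /ɡ/; rule 3 does not apply here → [t].
The actual realization is [t], not [ʔ].

No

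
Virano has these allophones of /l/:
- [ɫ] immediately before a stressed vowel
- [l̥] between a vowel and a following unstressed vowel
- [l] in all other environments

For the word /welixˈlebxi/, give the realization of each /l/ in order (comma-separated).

Occurrence 1 (position 3): between a vowel and a following unstressed vowel → [l̥].
Occurrence 2 (position 6): immediately before a stressed vowel → [ɫ].

[l̥], [ɫ]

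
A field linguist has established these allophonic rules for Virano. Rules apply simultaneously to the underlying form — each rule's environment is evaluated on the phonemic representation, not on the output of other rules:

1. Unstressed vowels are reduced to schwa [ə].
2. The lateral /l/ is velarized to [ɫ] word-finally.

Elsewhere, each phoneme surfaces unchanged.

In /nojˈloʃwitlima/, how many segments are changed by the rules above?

4

Segments that undergo a rule: /o/ → [ə] (rule 1); /i/ → [ə] (rule 1); /i/ → [ə] (rule 1); /a/ → [ə] (rule 1).
All other segments surface unchanged.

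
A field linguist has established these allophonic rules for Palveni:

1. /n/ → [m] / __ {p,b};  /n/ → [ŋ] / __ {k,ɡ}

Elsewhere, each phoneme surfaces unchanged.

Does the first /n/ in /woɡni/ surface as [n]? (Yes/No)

Yes

/n/ (between /ɡ/ and /i/): rule 1 targets it, but not before a labial or velar stop → unchanged [n].
The actual realization is [n], which matches [n].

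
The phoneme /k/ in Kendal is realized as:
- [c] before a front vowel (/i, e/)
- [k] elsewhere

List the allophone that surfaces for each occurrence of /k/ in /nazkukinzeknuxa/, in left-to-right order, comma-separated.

Occurrence 1 (position 4): no conditioning environment matches → elsewhere allophone [k].
Occurrence 2 (position 6): before a front vowel → [c].
Occurrence 3 (position 11): no conditioning environment matches → elsewhere allophone [k].

[k], [c], [k]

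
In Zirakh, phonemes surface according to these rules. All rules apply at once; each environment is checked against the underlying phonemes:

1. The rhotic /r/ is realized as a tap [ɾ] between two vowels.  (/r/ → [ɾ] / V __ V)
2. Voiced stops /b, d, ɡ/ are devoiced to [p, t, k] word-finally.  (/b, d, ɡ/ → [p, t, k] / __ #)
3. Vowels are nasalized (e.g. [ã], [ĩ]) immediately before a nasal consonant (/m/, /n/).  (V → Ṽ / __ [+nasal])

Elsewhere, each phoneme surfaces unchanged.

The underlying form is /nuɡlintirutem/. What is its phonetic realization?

[nuɡlĩntiɾutẽm]

/n/ (word-initial): no rule targets it → [n].
/u/ — between /n/ and /ɡ/; rule 3 does not apply here → [u].
/ɡ/ — between /u/ and /l/; rule 2 does not apply here → [ɡ].
/l/ (between /ɡ/ and /i/) is unaffected → [l].
Rule 3 applies to /i/ (between /l/ and /n/: before a nasal consonant) → [ĩ].
/n/ — not in any rule's target class → [n].
/t/ (between /n/ and /i/): no rule targets it → [t].
/i/ (between /t/ and /r/) fails the environment for rule 3, so it stays [i].
/r/ (between /i/ and /u/): between two vowels, so rule 1 applies → [ɾ].
/u/ (between /r/ and /t/) fails the environment for rule 3, so it stays [u].
/t/ — not in any rule's target class → [t].
Rule 3 applies to /e/ (between /t/ and /m/: before a nasal consonant) → [ẽ].
/m/ (word-final) is unaffected → [m].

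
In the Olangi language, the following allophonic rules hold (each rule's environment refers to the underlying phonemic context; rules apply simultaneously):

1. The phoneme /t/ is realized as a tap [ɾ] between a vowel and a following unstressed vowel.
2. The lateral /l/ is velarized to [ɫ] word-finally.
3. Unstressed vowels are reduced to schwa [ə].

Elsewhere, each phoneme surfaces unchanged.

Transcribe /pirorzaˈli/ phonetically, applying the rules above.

[pərərzəˈli]

/p/ stays [p].
/i/ (between /p/ and /r/) occurs in an unstressed syllable → [ə] by rule 3.
/r/ — not in any rule's target class → [r].
/o/ meets the environment for rule 3 (in an unstressed syllable) → [ə].
/r/ (between /o/ and /z/): no rule targets it → [r].
/z/ — not in any rule's target class → [z].
Rule 3 applies to /a/ (between /z/ and /l/: in an unstressed syllable) → [ə].
/l/ (between /a/ and /i/): rule 2 targets it, but not word-finally → unchanged [l].
/i/ (word-final) fails the environment for rule 3, so it stays [i].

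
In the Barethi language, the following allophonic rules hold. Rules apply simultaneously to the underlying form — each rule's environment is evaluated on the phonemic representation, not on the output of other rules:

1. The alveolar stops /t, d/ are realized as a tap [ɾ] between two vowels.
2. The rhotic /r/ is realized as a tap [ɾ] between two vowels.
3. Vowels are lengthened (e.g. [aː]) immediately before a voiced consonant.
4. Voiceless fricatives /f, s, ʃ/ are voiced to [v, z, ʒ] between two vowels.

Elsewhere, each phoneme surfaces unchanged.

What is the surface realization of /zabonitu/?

[zaːboːniɾu]

/z/ (word-initial): no rule targets it → [z].
/a/ (between /z/ and /b/): before a voiced consonant, so rule 3 applies → [aː].
/b/ — not in any rule's target class → [b].
/o/ (between /b/ and /n/) occurs before a voiced consonant → [oː] by rule 3.
/n/ (between /o/ and /i/) is unaffected → [n].
/i/ — between /n/ and /t/; rule 3 does not apply here → [i].
/t/ (between /i/ and /u/): between two vowels, so rule 1 applies → [ɾ].
/u/ (word-final) fails the environment for rule 3, so it stays [u].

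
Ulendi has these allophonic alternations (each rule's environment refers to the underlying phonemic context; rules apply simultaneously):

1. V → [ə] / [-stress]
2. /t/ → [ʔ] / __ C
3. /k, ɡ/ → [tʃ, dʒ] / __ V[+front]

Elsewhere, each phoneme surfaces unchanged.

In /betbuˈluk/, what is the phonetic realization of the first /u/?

/u/ (between /b/ and /l/) occurs in an unstressed syllable → [ə] by rule 1.

[ə]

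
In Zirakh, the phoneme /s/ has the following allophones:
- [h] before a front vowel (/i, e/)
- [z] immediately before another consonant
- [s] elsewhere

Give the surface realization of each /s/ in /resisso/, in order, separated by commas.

[h], [z], [s]

Occurrence 1 (position 3): before a front vowel (/i, e/) → [h].
Occurrence 2 (position 5): immediately before another consonant → [z].
Occurrence 3 (position 6): no conditioning environment matches → elsewhere allophone [s].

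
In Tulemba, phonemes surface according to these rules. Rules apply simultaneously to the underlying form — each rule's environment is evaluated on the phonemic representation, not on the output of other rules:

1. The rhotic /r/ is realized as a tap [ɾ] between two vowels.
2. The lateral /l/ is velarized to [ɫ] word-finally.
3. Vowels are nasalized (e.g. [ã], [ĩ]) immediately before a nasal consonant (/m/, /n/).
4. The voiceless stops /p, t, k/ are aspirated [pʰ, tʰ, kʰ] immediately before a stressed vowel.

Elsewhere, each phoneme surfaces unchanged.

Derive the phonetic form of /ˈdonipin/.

/d/ — not in any rule's target class → [d].
/o/ (between /d/ and /n/): before a nasal consonant, so rule 3 applies → [õ].
/n/ — not in any rule's target class → [n].
/i/ (between /n/ and /p/) is in the target of rule 3 but the environment (before a nasal consonant) is not met → [i].
/p/ (between /i/ and /i/): rule 4 targets it, but not immediately before a stressed vowel → unchanged [p].
/i/ — between /p/ and /n/, before a nasal consonant — surfaces as [ĩ] (rule 3).
/n/ stays [n].

[ˈdõnipĩn]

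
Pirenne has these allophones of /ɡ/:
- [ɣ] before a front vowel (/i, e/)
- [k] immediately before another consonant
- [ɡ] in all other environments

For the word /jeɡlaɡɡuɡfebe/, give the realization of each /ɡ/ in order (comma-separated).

Occurrence 1 (position 3): immediately before another consonant → [k].
Occurrence 2 (position 6): immediately before another consonant → [k].
Occurrence 3 (position 7): no conditioning environment matches → elsewhere allophone [ɡ].
Occurrence 4 (position 9): immediately before another consonant → [k].

[k], [k], [ɡ], [k]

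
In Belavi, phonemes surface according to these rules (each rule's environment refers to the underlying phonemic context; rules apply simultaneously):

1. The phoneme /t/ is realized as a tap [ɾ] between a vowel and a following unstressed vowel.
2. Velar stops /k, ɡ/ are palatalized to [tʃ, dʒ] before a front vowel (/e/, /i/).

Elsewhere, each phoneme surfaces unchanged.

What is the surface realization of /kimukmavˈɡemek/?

/k/ (word-initial): before a front vowel, so rule 2 applies → [tʃ].
/i/ (between /k/ and /m/): no rule targets it → [i].
/m/ (between /i/ and /u/): no rule targets it → [m].
/u/ (between /m/ and /k/) is unaffected → [u].
/k/ (between /u/ and /m/) fails the environment for rule 2, so it stays [k].
/m/ — not in any rule's target class → [m].
/a/ — not in any rule's target class → [a].
/v/ (between /a/ and /ɡ/): no rule targets it → [v].
/ɡ/ meets the environment for rule 2 (before a front vowel) → [dʒ].
/e/ (between /ɡ/ and /m/) is unaffected → [e].
/m/ (between /e/ and /e/) is unaffected → [m].
/e/ — not in any rule's target class → [e].
/k/ (word-final): rule 2 targets it, but not before a front vowel → unchanged [k].

[tʃimukmavˈdʒemek]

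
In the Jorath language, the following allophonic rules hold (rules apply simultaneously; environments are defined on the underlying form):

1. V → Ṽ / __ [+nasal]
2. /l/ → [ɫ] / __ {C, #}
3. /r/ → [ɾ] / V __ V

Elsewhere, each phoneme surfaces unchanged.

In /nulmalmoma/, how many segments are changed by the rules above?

3

Segments that undergo a rule: /l/ → [ɫ] (rule 2); /l/ → [ɫ] (rule 2); /o/ → [õ] (rule 1).
All other segments surface unchanged.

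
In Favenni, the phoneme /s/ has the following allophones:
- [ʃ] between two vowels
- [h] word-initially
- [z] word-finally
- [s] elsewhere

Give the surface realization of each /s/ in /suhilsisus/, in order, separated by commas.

Occurrence 1 (position 1): word-initially → [h].
Occurrence 2 (position 6): no conditioning environment matches → elsewhere allophone [s].
Occurrence 3 (position 8): between two vowels → [ʃ].
Occurrence 4 (position 10): word-finally → [z].

[h], [s], [ʃ], [z]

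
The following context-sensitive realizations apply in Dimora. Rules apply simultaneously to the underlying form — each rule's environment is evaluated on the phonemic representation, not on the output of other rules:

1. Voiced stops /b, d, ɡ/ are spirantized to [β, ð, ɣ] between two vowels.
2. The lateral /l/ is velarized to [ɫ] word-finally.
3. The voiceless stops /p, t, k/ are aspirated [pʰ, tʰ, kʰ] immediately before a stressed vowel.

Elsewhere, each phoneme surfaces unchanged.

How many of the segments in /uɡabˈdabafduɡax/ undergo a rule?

Segments that undergo a rule: /ɡ/ → [ɣ] (rule 1); /b/ → [β] (rule 1); /ɡ/ → [ɣ] (rule 1).
All other segments surface unchanged.

3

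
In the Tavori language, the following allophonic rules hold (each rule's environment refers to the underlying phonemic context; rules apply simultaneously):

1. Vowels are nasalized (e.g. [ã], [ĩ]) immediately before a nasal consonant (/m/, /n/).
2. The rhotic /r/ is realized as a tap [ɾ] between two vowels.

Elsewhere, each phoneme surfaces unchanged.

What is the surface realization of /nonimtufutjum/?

[nõnĩmtufutjũm]

/n/ — not in any rule's target class → [n].
Rule 1 applies to /o/ (between /n/ and /n/: before a nasal consonant) → [õ].
/n/ (between /o/ and /i/): no rule targets it → [n].
/i/ meets the environment for rule 1 (before a nasal consonant) → [ĩ].
/m/ (between /i/ and /t/) is unaffected → [m].
/t/ (between /m/ and /u/): no rule targets it → [t].
/u/ (between /t/ and /f/) fails the environment for rule 1, so it stays [u].
/f/ (between /u/ and /u/) is unaffected → [f].
/u/ (between /f/ and /t/): rule 1 targets it, but not before a nasal consonant → unchanged [u].
/t/ (between /u/ and /j/) is unaffected → [t].
/j/ (between /t/ and /u/) is unaffected → [j].
/u/ meets the environment for rule 1 (before a nasal consonant) → [ũ].
/m/ stays [m].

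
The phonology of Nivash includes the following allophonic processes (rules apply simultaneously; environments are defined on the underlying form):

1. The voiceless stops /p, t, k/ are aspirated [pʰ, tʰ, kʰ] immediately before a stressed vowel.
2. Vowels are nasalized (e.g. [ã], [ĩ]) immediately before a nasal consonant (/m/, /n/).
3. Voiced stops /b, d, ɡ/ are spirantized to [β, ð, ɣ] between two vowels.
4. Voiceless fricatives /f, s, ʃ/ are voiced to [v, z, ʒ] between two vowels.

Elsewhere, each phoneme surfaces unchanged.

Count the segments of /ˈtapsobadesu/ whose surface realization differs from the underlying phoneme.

4

Segments that undergo a rule: /t/ → [tʰ] (rule 1); /b/ → [β] (rule 3); /d/ → [ð] (rule 3); /s/ → [z] (rule 4).
All other segments surface unchanged.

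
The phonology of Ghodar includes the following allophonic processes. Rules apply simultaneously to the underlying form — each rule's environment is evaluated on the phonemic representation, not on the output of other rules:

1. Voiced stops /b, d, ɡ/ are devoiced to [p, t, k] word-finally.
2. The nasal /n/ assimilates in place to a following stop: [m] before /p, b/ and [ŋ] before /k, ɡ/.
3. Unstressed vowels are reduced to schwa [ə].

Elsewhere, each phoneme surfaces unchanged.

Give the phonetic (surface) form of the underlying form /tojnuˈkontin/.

[təjnəˈkontən]

/o/ meets the environment for rule 3 (in an unstressed syllable) → [ə].
/n/ (between /j/ and /u/) is in the target of rule 2 but the environment (before a labial or velar stop) is not met → [n].
/u/ (between /n/ and /k/): in an unstressed syllable, so rule 3 applies → [ə].
/o/ — between /k/ and /n/; rule 3 does not apply here → [o].
/n/ (between /o/ and /t/) fails the environment for rule 2, so it stays [n].
/i/ — between /t/ and /n/, in an unstressed syllable — surfaces as [ə] (rule 3).
/n/ (word-final): rule 2 targets it, but not before a labial or velar stop → unchanged [n].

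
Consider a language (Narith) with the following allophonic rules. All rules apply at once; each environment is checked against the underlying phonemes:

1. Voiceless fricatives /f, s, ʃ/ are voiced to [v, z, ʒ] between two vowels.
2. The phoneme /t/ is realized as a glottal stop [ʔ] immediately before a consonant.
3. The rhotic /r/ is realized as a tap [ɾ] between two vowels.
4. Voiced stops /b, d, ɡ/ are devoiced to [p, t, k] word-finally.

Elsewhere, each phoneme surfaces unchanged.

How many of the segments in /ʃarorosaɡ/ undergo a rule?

4

Segments that undergo a rule: /r/ → [ɾ] (rule 3); /r/ → [ɾ] (rule 3); /s/ → [z] (rule 1); /ɡ/ → [k] (rule 4).
All other segments surface unchanged.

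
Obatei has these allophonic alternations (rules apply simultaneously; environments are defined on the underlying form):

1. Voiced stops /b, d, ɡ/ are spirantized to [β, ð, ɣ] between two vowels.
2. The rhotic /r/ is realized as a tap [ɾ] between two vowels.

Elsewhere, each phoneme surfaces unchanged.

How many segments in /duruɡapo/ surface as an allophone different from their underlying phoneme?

2

Segments that undergo a rule: /r/ → [ɾ] (rule 2); /ɡ/ → [ɣ] (rule 1).
All other segments surface unchanged.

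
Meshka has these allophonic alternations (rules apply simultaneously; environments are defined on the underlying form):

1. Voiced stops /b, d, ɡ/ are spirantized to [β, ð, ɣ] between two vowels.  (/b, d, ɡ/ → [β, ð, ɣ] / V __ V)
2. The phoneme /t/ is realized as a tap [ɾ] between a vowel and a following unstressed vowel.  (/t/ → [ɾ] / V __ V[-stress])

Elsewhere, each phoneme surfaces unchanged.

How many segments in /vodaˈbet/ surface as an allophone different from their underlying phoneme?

2

Segments that undergo a rule: /d/ → [ð] (rule 1); /b/ → [β] (rule 1).
All other segments surface unchanged.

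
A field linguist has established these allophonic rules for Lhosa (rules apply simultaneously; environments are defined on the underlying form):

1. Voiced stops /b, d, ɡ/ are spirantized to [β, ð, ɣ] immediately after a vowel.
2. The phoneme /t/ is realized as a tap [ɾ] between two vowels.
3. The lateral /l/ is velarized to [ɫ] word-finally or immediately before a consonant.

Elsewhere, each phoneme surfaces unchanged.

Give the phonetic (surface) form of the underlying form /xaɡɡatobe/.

[xaɣɡaɾoβe]

/x/ stays [x].
/a/ — not in any rule's target class → [a].
/ɡ/ — between /a/ and /ɡ/, immediately after a vowel — surfaces as [ɣ] (rule 1).
/ɡ/ (between /ɡ/ and /a/): rule 1 targets it, but not immediately after a vowel → unchanged [ɡ].
/a/ — not in any rule's target class → [a].
/t/ (between /a/ and /o/): between two vowels, so rule 2 applies → [ɾ].
/o/ (between /t/ and /b/): no rule targets it → [o].
/b/ (between /o/ and /e/) occurs immediately after a vowel → [β] by rule 1.
/e/ — not in any rule's target class → [e].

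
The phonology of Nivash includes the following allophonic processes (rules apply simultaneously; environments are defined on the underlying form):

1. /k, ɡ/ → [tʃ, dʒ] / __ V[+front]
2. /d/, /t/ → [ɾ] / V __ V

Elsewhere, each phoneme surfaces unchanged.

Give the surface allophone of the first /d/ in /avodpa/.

[d]

/d/ (between /o/ and /p/) is in the target of rule 2 but the environment (between two vowels) is not met → [d].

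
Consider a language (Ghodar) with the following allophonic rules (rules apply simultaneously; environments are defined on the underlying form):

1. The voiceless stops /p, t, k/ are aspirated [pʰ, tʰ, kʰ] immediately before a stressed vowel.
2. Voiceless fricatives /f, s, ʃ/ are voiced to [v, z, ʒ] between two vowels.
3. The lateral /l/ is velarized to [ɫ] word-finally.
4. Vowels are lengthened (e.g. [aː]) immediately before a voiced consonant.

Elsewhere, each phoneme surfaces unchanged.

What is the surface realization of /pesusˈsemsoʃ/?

[pezusˈseːmsoʃ]

/p/ — word-initial; rule 1 does not apply here → [p].
/e/ — between /p/ and /s/; rule 4 does not apply here → [e].
/s/ — between /e/ and /u/, between two vowels — surfaces as [z] (rule 2).
/u/ (between /s/ and /s/): rule 4 targets it, but not before a voiced consonant → unchanged [u].
/s/ (between /u/ and /s/): rule 2 targets it, but not between two vowels → unchanged [s].
/s/ — between /s/ and /e/; rule 2 does not apply here → [s].
/e/ meets the environment for rule 4 (before a voiced consonant) → [eː].
/m/ — not in any rule's target class → [m].
/s/ — between /m/ and /o/; rule 2 does not apply here → [s].
/o/ (between /s/ and /ʃ/): rule 4 targets it, but not before a voiced consonant → unchanged [o].
/ʃ/ (word-final): rule 2 targets it, but not between two vowels → unchanged [ʃ].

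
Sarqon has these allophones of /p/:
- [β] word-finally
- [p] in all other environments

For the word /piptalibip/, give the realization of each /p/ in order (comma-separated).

Occurrence 1 (position 1): no conditioning environment matches → elsewhere allophone [p].
Occurrence 2 (position 3): no conditioning environment matches → elsewhere allophone [p].
Occurrence 3 (position 10): word-finally → [β].

[p], [p], [β]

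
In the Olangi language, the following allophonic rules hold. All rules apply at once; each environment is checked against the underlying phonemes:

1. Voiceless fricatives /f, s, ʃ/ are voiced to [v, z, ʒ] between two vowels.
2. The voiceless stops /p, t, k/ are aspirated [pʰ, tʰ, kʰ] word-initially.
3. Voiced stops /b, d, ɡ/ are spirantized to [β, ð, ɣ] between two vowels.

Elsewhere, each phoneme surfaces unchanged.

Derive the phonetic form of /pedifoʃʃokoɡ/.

/p/ — word-initial, word-initially — surfaces as [pʰ] (rule 2).
/d/ meets the environment for rule 3 (between two vowels) → [ð].
/f/ meets the environment for rule 1 (between two vowels) → [v].
/ʃ/ (between /o/ and /ʃ/) is in the target of rule 1 but the environment (between two vowels) is not met → [ʃ].
/ʃ/ (between /ʃ/ and /o/) is in the target of rule 1 but the environment (between two vowels) is not met → [ʃ].
/k/ — between /o/ and /o/; rule 2 does not apply here → [k].
/ɡ/ — word-final; rule 3 does not apply here → [ɡ].

[pʰeðivoʃʃokoɡ]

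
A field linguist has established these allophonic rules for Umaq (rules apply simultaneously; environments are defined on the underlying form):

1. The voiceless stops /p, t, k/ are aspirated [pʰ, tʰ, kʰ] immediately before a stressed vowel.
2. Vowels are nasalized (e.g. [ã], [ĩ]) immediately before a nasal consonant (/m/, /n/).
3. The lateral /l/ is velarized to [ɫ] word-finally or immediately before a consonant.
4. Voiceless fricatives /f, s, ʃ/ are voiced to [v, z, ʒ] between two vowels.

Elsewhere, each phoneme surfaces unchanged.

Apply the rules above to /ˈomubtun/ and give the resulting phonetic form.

[ˈõmubtũn]

/o/ (word-initial): before a nasal consonant, so rule 2 applies → [õ].
/m/ stays [m].
/u/ (between /m/ and /b/) is in the target of rule 2 but the environment (before a nasal consonant) is not met → [u].
/b/ (between /u/ and /t/) is unaffected → [b].
/t/ — between /b/ and /u/; rule 1 does not apply here → [t].
Rule 2 applies to /u/ (between /t/ and /n/: before a nasal consonant) → [ũ].
/n/ (word-final): no rule targets it → [n].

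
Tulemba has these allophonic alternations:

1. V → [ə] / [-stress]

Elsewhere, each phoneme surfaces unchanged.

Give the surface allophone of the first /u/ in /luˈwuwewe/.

/u/ meets the environment for rule 1 (in an unstressed syllable) → [ə].

[ə]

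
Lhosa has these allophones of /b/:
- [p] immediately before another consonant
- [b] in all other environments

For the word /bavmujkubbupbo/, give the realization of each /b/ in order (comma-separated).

Occurrence 1 (position 1): no conditioning environment matches → elsewhere allophone [b].
Occurrence 2 (position 9): immediately before another consonant → [p].
Occurrence 3 (position 10): no conditioning environment matches → elsewhere allophone [b].
Occurrence 4 (position 13): no conditioning environment matches → elsewhere allophone [b].

[b], [p], [b], [b]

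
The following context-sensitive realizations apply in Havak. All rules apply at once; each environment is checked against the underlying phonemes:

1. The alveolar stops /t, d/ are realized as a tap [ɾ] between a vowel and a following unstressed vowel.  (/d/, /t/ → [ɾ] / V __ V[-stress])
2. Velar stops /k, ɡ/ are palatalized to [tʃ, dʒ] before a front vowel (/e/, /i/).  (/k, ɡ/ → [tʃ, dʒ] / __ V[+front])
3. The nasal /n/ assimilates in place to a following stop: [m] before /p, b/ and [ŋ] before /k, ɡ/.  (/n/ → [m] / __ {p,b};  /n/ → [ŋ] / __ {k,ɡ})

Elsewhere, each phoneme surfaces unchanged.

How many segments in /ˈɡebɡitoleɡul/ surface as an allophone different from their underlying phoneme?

Segments that undergo a rule: /ɡ/ → [dʒ] (rule 2); /ɡ/ → [dʒ] (rule 2); /t/ → [ɾ] (rule 1).
All other segments surface unchanged.

3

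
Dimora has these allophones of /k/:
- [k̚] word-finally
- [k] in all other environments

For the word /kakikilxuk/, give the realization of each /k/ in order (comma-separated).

Occurrence 1 (position 1): no conditioning environment matches → elsewhere allophone [k].
Occurrence 2 (position 3): no conditioning environment matches → elsewhere allophone [k].
Occurrence 3 (position 5): no conditioning environment matches → elsewhere allophone [k].
Occurrence 4 (position 10): word-finally → [k̚].

[k], [k], [k], [k̚]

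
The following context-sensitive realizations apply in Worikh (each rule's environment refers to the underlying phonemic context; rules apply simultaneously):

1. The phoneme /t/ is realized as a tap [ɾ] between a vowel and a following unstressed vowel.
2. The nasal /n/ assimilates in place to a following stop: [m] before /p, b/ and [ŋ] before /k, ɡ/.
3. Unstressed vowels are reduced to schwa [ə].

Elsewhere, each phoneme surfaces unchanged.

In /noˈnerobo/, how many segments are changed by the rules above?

Segments that undergo a rule: /o/ → [ə] (rule 3); /o/ → [ə] (rule 3); /o/ → [ə] (rule 3).
All other segments surface unchanged.

3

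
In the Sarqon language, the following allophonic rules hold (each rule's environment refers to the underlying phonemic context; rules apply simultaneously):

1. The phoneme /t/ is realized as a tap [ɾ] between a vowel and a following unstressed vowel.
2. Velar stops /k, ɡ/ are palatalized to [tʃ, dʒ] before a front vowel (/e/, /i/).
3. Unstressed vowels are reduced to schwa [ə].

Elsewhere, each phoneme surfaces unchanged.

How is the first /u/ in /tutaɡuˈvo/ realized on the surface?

[ə]

/u/ — between /t/ and /t/, in an unstressed syllable — surfaces as [ə] (rule 3).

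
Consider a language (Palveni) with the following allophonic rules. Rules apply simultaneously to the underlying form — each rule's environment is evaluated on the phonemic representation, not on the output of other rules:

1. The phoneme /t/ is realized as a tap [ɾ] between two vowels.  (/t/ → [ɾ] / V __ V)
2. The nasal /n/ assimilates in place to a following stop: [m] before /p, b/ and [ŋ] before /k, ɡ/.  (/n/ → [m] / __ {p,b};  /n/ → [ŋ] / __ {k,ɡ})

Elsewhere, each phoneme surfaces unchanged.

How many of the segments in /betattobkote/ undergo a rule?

2

Segments that undergo a rule: /t/ → [ɾ] (rule 1); /t/ → [ɾ] (rule 1).
All other segments surface unchanged.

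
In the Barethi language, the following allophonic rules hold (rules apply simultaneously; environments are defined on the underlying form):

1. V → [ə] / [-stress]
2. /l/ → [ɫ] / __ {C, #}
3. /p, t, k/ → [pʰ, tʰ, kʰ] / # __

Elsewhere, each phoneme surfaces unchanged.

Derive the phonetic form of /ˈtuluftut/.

[ˈtʰuləftət]

/t/ — word-initial, word-initially — surfaces as [tʰ] (rule 3).
/u/ (between /t/ and /l/) fails the environment for rule 1, so it stays [u].
/l/ (between /u/ and /u/) fails the environment for rule 2, so it stays [l].
Rule 1 applies to /u/ (between /l/ and /f/: in an unstressed syllable) → [ə].
/f/ stays [f].
/t/ (between /f/ and /u/): rule 3 targets it, but not word-initially → unchanged [t].
/u/ — between /t/ and /t/, in an unstressed syllable — surfaces as [ə] (rule 1).
/t/ (word-final) is in the target of rule 3 but the environment (word-initially) is not met → [t].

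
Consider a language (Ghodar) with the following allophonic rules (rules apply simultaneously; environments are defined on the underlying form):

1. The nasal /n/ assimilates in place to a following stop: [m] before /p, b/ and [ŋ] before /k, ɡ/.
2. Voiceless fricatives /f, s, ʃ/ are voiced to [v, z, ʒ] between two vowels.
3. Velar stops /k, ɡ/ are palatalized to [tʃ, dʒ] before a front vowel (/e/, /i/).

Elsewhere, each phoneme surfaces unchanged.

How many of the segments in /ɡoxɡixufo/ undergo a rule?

2

Segments that undergo a rule: /ɡ/ → [dʒ] (rule 3); /f/ → [v] (rule 2).
All other segments surface unchanged.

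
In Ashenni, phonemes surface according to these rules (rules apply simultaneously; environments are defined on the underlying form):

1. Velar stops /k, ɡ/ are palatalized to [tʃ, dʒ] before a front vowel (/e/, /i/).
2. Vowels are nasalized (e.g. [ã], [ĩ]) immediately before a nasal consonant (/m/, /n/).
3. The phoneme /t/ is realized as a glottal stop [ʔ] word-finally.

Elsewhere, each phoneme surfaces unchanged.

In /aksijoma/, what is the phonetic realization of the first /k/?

/k/ (between /a/ and /s/): rule 1 targets it, but not before a front vowel → unchanged [k].

[k]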